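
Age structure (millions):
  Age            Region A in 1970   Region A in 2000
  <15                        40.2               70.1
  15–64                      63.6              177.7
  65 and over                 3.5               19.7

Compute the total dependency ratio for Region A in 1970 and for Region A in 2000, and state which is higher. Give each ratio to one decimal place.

Region A in 1970: 68.7
Region A in 2000: 50.5
Higher: Region A in 1970

Region A in 1970: (40.2 + 3.5) / 63.6 × 100 = 43.7 / 63.6 × 100 = 68.7
Region A in 2000: (70.1 + 19.7) / 177.7 × 100 = 89.8 / 177.7 × 100 = 50.5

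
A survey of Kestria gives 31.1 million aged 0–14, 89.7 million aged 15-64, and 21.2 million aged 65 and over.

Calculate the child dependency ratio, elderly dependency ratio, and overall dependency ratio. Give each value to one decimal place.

Youth dependency ratio = 31.1 / 89.7 × 100 = 34.7
Old-age dependency ratio = 21.2 / 89.7 × 100 = 23.6
Total dependency ratio = (31.1 + 21.2) / 89.7 × 100 = 52.3 / 89.7 × 100 = 58.3

Youth dependency ratio: 34.7
Old-age dependency ratio: 23.6
Total dependency ratio: 58.3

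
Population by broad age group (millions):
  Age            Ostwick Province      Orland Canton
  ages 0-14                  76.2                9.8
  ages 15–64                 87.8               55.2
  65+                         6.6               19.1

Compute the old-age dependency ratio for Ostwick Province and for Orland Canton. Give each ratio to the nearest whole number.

Ostwick Province: 8
Orland Canton: 35

Ostwick Province: 6.6 / 87.8 × 100 = 8
Orland Canton: 19.1 / 55.2 × 100 = 35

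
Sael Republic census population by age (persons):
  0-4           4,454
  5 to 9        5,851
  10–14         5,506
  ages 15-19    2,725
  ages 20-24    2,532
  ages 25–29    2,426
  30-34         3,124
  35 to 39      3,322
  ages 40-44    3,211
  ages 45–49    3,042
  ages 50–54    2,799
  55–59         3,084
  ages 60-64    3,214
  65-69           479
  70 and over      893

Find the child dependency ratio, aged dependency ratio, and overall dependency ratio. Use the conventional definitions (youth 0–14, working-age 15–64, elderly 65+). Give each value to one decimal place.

0–14: 4,454 + 5,851 + 5,506 = 15,811
15–64: 2,725 + 2,532 + 2,426 + 3,124 + 3,322 + 3,211 + 3,042 + 2,799 + 3,084 + 3,214 = 29,479
65+: 479 + 893 = 1,372
Youth dependency ratio = 15,811 / 29,479 × 100 = 53.6
Old-age dependency ratio = 1,372 / 29,479 × 100 = 4.7
Total dependency ratio = (15,811 + 1,372) / 29,479 × 100 = 17,183 / 29,479 × 100 = 58.3

Youth dependency ratio: 53.6
Old-age dependency ratio: 4.7
Total dependency ratio: 58.3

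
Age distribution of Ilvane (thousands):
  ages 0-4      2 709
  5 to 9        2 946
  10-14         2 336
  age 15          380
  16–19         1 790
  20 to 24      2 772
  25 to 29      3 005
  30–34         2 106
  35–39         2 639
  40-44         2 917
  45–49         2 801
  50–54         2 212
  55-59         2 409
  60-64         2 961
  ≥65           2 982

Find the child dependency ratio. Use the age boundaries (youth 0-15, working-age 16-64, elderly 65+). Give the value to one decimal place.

0–15: 2 709 + 2 946 + 2 336 + 380 = 8 371
16–64: 1 790 + 2 772 + 3 005 + 2 106 + 2 639 + 2 917 + 2 801 + 2 212 + 2 409 + 2 961 = 25 612
65+: 2 982
Youth dependency ratio = 8 371 / 25 612 × 100 = 32.7

Youth dependency ratio: 32.7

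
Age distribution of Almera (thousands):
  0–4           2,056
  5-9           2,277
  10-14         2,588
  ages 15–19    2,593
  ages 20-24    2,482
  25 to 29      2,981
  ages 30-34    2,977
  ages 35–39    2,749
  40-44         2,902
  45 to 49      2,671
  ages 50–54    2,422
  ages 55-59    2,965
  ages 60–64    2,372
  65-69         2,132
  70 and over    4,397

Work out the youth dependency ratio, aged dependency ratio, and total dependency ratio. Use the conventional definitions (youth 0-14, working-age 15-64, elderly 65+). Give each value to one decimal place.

0–14: 2,056 + 2,277 + 2,588 = 6,921
15–64: 2,593 + 2,482 + 2,981 + 2,977 + 2,749 + 2,902 + 2,671 + 2,422 + 2,965 + 2,372 = 27,114
65+: 2,132 + 4,397 = 6,529
Youth dependency ratio = 6,921 / 27,114 × 100 = 25.5
Old-age dependency ratio = 6,529 / 27,114 × 100 = 24.1
Total dependency ratio = (6,921 + 6,529) / 27,114 × 100 = 13,450 / 27,114 × 100 = 49.6

Youth dependency ratio: 25.5
Old-age dependency ratio: 24.1
Total dependency ratio: 49.6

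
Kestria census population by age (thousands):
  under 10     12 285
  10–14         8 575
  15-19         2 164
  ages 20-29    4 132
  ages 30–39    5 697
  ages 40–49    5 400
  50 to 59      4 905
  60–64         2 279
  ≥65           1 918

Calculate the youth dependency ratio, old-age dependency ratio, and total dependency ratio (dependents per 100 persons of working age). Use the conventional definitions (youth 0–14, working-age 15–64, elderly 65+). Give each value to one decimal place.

Youth dependency ratio: 84.9
Old-age dependency ratio: 7.8
Total dependency ratio: 92.7

0–14: 12 285 + 8 575 = 20 860
15–64: 2 164 + 4 132 + 5 697 + 5 400 + 4 905 + 2 279 = 24 577
65+: 1 918
Youth dependency ratio = 20 860 / 24 577 × 100 = 84.9
Old-age dependency ratio = 1 918 / 24 577 × 100 = 7.8
Total dependency ratio = (20 860 + 1 918) / 24 577 × 100 = 22 778 / 24 577 × 100 = 92.7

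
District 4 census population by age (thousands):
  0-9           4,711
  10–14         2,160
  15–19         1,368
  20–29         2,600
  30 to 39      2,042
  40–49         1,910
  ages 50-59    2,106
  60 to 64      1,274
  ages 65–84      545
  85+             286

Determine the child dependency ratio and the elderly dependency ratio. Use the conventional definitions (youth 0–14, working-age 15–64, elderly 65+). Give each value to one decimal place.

Youth dependency ratio: 60.8
Old-age dependency ratio: 7.4

0–14: 4,711 + 2,160 = 6,871
15–64: 1,368 + 2,600 + 2,042 + 1,910 + 2,106 + 1,274 = 11,300
65+: 545 + 286 = 831
Youth dependency ratio = 6,871 / 11,300 × 100 = 60.8
Old-age dependency ratio = 831 / 11,300 × 100 = 7.4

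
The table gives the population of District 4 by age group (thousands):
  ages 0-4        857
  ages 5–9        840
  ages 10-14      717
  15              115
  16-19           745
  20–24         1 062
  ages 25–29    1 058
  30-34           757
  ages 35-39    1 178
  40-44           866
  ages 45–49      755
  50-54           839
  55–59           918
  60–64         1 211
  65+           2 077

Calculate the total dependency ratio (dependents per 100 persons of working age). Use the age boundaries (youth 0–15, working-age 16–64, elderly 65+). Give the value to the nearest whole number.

0–15: 857 + 840 + 717 + 115 = 2 529
16–64: 745 + 1 062 + 1 058 + 757 + 1 178 + 866 + 755 + 839 + 918 + 1 211 = 9 389
65+: 2 077
Total dependency ratio = (2 529 + 2 077) / 9 389 × 100 = 4 606 / 9 389 × 100 = 49

Total dependency ratio: 49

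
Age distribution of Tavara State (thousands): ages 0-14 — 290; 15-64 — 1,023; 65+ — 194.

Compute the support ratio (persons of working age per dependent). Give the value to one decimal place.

Support ratio = 1,023 / (290 + 194) = 1,023 / 484 = 2.1

Support ratio: 2.1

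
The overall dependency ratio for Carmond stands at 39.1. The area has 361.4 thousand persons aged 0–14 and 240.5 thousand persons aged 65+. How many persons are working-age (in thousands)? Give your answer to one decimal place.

Total dependency ratio = (youth + elderly) / working-age × 100
39.1 = (361.4 + 240.5) / W × 100
⇒ 1539.4

Working-age: 1539.4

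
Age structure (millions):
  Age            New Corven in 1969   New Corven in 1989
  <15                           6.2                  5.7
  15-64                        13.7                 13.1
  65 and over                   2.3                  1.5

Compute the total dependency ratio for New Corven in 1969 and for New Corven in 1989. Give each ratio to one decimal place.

New Corven in 1969: 62.0
New Corven in 1989: 55.0

New Corven in 1969: (6.2 + 2.3) / 13.7 × 100 = 8.5 / 13.7 × 100 = 62.0
New Corven in 1989: (5.7 + 1.5) / 13.1 × 100 = 7.2 / 13.1 × 100 = 55.0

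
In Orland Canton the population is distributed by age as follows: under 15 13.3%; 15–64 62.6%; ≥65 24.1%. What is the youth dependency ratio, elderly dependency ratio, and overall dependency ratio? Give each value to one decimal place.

Youth dependency ratio = 13.3 / 62.6 × 100 = 21.2
Old-age dependency ratio = 24.1 / 62.6 × 100 = 38.5
Total dependency ratio = (13.3 + 24.1) / 62.6 × 100 = 37.4 / 62.6 × 100 = 59.7

Youth dependency ratio: 21.2
Old-age dependency ratio: 38.5
Total dependency ratio: 59.7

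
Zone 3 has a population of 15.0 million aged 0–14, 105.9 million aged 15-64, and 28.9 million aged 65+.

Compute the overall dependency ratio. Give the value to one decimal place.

Total dependency ratio = (15.0 + 28.9) / 105.9 × 100 = 43.9 / 105.9 × 100 = 41.5

Total dependency ratio: 41.5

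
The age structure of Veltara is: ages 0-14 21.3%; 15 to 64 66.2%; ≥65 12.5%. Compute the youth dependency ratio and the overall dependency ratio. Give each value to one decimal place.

Youth dependency ratio = 21.3 / 66.2 × 100 = 32.2
Total dependency ratio = (21.3 + 12.5) / 66.2 × 100 = 33.8 / 66.2 × 100 = 51.1

Youth dependency ratio: 32.2
Total dependency ratio: 51.1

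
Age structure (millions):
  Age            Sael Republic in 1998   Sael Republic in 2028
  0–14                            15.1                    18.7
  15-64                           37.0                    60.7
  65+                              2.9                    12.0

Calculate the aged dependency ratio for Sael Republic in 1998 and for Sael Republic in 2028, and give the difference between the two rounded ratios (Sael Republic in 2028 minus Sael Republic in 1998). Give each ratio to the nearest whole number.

Sael Republic in 1998: 2.9 / 37.0 × 100 = 8
Sael Republic in 2028: 12.0 / 60.7 × 100 = 20

Sael Republic in 1998: 8
Sael Republic in 2028: 20
Difference: +12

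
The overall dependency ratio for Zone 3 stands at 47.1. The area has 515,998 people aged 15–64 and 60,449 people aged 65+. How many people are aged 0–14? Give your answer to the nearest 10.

Total dependency ratio = (youth + elderly) / working-age × 100
47.1 = (Y + 60,449) / 515,998 × 100
⇒ 182,590

Aged 0–14: 182,590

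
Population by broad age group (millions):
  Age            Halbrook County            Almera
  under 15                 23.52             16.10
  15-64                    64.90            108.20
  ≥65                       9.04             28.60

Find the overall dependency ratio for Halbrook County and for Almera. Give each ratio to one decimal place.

Halbrook County: 50.2
Almera: 41.3

Halbrook County: (23.52 + 9.04) / 64.90 × 100 = 32.56 / 64.90 × 100 = 50.2
Almera: (16.10 + 28.60) / 108.20 × 100 = 44.70 / 108.20 × 100 = 41.3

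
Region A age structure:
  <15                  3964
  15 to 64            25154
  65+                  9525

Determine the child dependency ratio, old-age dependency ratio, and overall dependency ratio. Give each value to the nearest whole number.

Youth dependency ratio = 3964 / 25154 × 100 = 16
Old-age dependency ratio = 9525 / 25154 × 100 = 38
Total dependency ratio = (3964 + 9525) / 25154 × 100 = 13489 / 25154 × 100 = 54

Youth dependency ratio: 16
Old-age dependency ratio: 38
Total dependency ratio: 54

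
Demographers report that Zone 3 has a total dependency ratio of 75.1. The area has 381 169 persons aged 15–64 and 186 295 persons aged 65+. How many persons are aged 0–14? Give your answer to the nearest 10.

Total dependency ratio = (youth + elderly) / working-age × 100
75.1 = (Y + 186 295) / 381 169 × 100
⇒ 99 960

Aged 0–14: 99 960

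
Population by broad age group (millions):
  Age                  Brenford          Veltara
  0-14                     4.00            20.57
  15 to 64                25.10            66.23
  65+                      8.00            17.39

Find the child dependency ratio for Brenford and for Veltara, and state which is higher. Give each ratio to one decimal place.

Brenford: 4.00 / 25.10 × 100 = 15.9
Veltara: 20.57 / 66.23 × 100 = 31.1

Brenford: 15.9
Veltara: 31.1
Higher: Veltara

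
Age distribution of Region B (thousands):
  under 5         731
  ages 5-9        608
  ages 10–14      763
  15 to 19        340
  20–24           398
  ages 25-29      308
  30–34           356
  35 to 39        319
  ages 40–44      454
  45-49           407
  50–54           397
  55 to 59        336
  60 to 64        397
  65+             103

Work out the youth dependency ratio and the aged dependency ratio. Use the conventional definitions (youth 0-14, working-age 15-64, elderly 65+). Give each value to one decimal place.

0–14: 731 + 608 + 763 = 2102
15–64: 340 + 398 + 308 + 356 + 319 + 454 + 407 + 397 + 336 + 397 = 3712
65+: 103
Youth dependency ratio = 2102 / 3712 × 100 = 56.6
Old-age dependency ratio = 103 / 3712 × 100 = 2.8

Youth dependency ratio: 56.6
Old-age dependency ratio: 2.8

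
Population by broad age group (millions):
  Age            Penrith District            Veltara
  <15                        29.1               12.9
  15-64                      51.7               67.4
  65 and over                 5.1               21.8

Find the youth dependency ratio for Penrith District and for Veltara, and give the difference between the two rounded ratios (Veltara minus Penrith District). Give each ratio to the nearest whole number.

Penrith District: 56
Veltara: 19
Difference: -37

Penrith District: 29.1 / 51.7 × 100 = 56
Veltara: 12.9 / 67.4 × 100 = 19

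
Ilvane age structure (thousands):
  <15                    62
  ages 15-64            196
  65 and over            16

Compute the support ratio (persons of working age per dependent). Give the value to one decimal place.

Support ratio: 2.5

Support ratio = 196 / (62 + 16) = 196 / 78 = 2.5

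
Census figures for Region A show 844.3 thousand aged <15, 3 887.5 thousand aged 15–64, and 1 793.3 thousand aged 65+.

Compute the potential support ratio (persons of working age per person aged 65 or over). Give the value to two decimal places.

Potential support ratio: 2.17

Potential support ratio = 3 887.5 / 1 793.3 = 2.17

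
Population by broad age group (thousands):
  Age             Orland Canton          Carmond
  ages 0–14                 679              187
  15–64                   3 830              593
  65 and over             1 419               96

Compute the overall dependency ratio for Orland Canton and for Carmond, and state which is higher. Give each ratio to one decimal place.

Orland Canton: 54.8
Carmond: 47.7
Higher: Orland Canton

Orland Canton: (679 + 1 419) / 3 830 × 100 = 2 098 / 3 830 × 100 = 54.8
Carmond: (187 + 96) / 593 × 100 = 283 / 593 × 100 = 47.7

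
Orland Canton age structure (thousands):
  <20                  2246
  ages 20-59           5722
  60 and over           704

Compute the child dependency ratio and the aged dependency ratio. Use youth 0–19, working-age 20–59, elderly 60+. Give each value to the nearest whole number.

Youth dependency ratio = 2246 / 5722 × 100 = 39
Old-age dependency ratio = 704 / 5722 × 100 = 12

Youth dependency ratio: 39
Old-age dependency ratio: 12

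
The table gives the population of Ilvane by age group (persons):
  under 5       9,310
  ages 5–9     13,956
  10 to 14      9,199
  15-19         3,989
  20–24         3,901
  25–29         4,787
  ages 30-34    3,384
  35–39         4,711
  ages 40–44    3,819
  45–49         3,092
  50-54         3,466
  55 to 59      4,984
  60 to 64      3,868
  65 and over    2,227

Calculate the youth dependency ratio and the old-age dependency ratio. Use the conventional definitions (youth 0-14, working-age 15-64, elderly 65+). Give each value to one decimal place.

0–14: 9,310 + 13,956 + 9,199 = 32,465
15–64: 3,989 + 3,901 + 4,787 + 3,384 + 4,711 + 3,819 + 3,092 + 3,466 + 4,984 + 3,868 = 40,001
65+: 2,227
Youth dependency ratio = 32,465 / 40,001 × 100 = 81.2
Old-age dependency ratio = 2,227 / 40,001 × 100 = 5.6

Youth dependency ratio: 81.2
Old-age dependency ratio: 5.6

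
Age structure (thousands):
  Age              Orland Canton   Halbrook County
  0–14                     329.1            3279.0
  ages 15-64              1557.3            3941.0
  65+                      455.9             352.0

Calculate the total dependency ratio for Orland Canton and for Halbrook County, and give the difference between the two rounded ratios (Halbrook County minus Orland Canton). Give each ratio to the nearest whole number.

Orland Canton: 50
Halbrook County: 92
Difference: +42

Orland Canton: (329.1 + 455.9) / 1557.3 × 100 = 785.0 / 1557.3 × 100 = 50
Halbrook County: (3279.0 + 352.0) / 3941.0 × 100 = 3631.0 / 3941.0 × 100 = 92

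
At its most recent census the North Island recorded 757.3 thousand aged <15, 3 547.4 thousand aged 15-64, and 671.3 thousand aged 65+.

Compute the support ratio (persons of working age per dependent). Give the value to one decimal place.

Support ratio: 2.5

Support ratio = 3 547.4 / (757.3 + 671.3) = 3 547.4 / 1 428.6 = 2.5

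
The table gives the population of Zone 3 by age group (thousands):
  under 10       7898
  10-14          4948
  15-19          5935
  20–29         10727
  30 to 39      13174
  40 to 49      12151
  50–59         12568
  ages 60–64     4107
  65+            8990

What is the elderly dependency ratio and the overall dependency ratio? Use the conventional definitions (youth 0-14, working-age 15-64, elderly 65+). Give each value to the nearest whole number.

0–14: 7898 + 4948 = 12846
15–64: 5935 + 10727 + 13174 + 12151 + 12568 + 4107 = 58662
65+: 8990
Old-age dependency ratio = 8990 / 58662 × 100 = 15
Total dependency ratio = (12846 + 8990) / 58662 × 100 = 21836 / 58662 × 100 = 37

Old-age dependency ratio: 15
Total dependency ratio: 37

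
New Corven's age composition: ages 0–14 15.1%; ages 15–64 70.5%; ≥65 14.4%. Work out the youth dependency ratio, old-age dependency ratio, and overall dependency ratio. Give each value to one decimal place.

Youth dependency ratio = 15.1 / 70.5 × 100 = 21.4
Old-age dependency ratio = 14.4 / 70.5 × 100 = 20.4
Total dependency ratio = (15.1 + 14.4) / 70.5 × 100 = 29.5 / 70.5 × 100 = 41.8

Youth dependency ratio: 21.4
Old-age dependency ratio: 20.4
Total dependency ratio: 41.8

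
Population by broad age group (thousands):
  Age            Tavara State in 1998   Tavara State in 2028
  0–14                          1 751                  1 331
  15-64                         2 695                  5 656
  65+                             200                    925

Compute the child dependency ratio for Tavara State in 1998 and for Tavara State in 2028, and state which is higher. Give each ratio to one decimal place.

Tavara State in 1998: 1 751 / 2 695 × 100 = 65.0
Tavara State in 2028: 1 331 / 5 656 × 100 = 23.5

Tavara State in 1998: 65.0
Tavara State in 2028: 23.5
Higher: Tavara State in 1998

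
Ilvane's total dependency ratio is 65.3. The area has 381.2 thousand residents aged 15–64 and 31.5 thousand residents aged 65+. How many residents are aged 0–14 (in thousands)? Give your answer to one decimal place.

Total dependency ratio = (youth + elderly) / working-age × 100
65.3 = (Y + 31.5) / 381.2 × 100
⇒ 217.4

Aged 0–14: 217.4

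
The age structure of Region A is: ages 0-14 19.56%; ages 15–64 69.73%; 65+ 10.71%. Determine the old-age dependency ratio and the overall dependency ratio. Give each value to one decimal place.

Old-age dependency ratio: 15.4
Total dependency ratio: 43.4

Old-age dependency ratio = 10.71 / 69.73 × 100 = 15.4
Total dependency ratio = (19.56 + 10.71) / 69.73 × 100 = 30.27 / 69.73 × 100 = 43.4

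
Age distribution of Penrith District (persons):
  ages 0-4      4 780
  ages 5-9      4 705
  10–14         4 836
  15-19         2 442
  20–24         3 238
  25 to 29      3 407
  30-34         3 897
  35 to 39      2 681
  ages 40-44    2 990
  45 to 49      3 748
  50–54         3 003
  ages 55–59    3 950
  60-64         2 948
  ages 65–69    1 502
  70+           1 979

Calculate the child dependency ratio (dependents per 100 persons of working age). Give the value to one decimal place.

Youth dependency ratio: 44.3

0–14: 4 780 + 4 705 + 4 836 = 14 321
15–64: 2 442 + 3 238 + 3 407 + 3 897 + 2 681 + 2 990 + 3 748 + 3 003 + 3 950 + 2 948 = 32 304
65+: 1 502 + 1 979 = 3 481
Youth dependency ratio = 14 321 / 32 304 × 100 = 44.3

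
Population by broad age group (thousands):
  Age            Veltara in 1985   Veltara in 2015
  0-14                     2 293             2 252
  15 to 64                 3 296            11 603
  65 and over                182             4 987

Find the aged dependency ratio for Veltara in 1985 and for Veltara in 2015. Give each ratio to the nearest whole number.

Veltara in 1985: 6
Veltara in 2015: 43

Veltara in 1985: 182 / 3 296 × 100 = 6
Veltara in 2015: 4 987 / 11 603 × 100 = 43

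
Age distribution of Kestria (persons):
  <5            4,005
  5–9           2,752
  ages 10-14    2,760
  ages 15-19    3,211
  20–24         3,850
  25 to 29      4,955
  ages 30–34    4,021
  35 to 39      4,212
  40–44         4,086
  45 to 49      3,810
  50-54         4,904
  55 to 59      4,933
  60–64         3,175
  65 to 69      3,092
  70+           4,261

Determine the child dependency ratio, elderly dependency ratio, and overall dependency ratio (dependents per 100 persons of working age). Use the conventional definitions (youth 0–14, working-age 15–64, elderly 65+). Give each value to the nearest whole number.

Youth dependency ratio: 23
Old-age dependency ratio: 18
Total dependency ratio: 41

0–14: 4,005 + 2,752 + 2,760 = 9,517
15–64: 3,211 + 3,850 + 4,955 + 4,021 + 4,212 + 4,086 + 3,810 + 4,904 + 4,933 + 3,175 = 41,157
65+: 3,092 + 4,261 = 7,353
Youth dependency ratio = 9,517 / 41,157 × 100 = 23
Old-age dependency ratio = 7,353 / 41,157 × 100 = 18
Total dependency ratio = (9,517 + 7,353) / 41,157 × 100 = 16,870 / 41,157 × 100 = 41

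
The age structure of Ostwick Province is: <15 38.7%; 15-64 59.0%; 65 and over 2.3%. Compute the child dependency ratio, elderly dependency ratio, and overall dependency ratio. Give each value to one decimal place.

Youth dependency ratio: 65.6
Old-age dependency ratio: 3.9
Total dependency ratio: 69.5

Youth dependency ratio = 38.7 / 59.0 × 100 = 65.6
Old-age dependency ratio = 2.3 / 59.0 × 100 = 3.9
Total dependency ratio = (38.7 + 2.3) / 59.0 × 100 = 41.0 / 59.0 × 100 = 69.5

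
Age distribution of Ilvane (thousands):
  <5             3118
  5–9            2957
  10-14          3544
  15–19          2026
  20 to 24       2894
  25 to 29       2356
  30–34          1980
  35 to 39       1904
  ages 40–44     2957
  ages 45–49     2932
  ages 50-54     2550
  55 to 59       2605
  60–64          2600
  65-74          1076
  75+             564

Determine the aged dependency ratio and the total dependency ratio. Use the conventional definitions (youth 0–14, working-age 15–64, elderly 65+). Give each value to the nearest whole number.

0–14: 3118 + 2957 + 3544 = 9619
15–64: 2026 + 2894 + 2356 + 1980 + 1904 + 2957 + 2932 + 2550 + 2605 + 2600 = 24804
65+: 1076 + 564 = 1640
Old-age dependency ratio = 1640 / 24804 × 100 = 7
Total dependency ratio = (9619 + 1640) / 24804 × 100 = 11259 / 24804 × 100 = 45

Old-age dependency ratio: 7
Total dependency ratio: 45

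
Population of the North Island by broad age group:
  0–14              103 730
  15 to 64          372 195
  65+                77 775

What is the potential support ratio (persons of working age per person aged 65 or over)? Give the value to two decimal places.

Potential support ratio: 4.79

Potential support ratio = 372 195 / 77 775 = 4.79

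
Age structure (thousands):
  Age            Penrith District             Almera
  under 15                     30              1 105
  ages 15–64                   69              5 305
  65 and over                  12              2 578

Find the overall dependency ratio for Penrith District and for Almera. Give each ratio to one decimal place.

Penrith District: 60.9
Almera: 69.4

Penrith District: (30 + 12) / 69 × 100 = 42 / 69 × 100 = 60.9
Almera: (1 105 + 2 578) / 5 305 × 100 = 3 683 / 5 305 × 100 = 69.4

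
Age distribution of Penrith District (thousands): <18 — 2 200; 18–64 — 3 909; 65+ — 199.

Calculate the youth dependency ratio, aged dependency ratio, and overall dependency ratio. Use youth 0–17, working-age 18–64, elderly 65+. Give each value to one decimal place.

Youth dependency ratio = 2 200 / 3 909 × 100 = 56.3
Old-age dependency ratio = 199 / 3 909 × 100 = 5.1
Total dependency ratio = (2 200 + 199) / 3 909 × 100 = 2 399 / 3 909 × 100 = 61.4

Youth dependency ratio: 56.3
Old-age dependency ratio: 5.1
Total dependency ratio: 61.4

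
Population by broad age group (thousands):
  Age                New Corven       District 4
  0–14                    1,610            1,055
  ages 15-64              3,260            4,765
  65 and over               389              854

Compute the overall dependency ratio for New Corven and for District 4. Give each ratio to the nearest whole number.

New Corven: 61
District 4: 40

New Corven: (1,610 + 389) / 3,260 × 100 = 1,999 / 3,260 × 100 = 61
District 4: (1,055 + 854) / 4,765 × 100 = 1,909 / 4,765 × 100 = 40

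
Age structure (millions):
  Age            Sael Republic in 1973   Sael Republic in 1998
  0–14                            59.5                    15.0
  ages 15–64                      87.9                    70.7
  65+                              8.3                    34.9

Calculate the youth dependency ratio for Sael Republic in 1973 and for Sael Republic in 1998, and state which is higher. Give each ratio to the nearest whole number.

Sael Republic in 1973: 59.5 / 87.9 × 100 = 68
Sael Republic in 1998: 15.0 / 70.7 × 100 = 21

Sael Republic in 1973: 68
Sael Republic in 1998: 21
Higher: Sael Republic in 1973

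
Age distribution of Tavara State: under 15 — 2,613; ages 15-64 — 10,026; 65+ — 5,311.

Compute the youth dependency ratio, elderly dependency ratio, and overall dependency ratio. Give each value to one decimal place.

Youth dependency ratio = 2,613 / 10,026 × 100 = 26.1
Old-age dependency ratio = 5,311 / 10,026 × 100 = 53.0
Total dependency ratio = (2,613 + 5,311) / 10,026 × 100 = 7,924 / 10,026 × 100 = 79.0

Youth dependency ratio: 26.1
Old-age dependency ratio: 53.0
Total dependency ratio: 79.0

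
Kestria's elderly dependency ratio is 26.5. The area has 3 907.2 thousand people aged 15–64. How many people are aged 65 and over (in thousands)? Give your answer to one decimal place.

Aged 65 and over: 1 035.4

Old-age dependency ratio = elderly / working-age × 100
26.5 = E / 3 907.2 × 100
⇒ 1 035.4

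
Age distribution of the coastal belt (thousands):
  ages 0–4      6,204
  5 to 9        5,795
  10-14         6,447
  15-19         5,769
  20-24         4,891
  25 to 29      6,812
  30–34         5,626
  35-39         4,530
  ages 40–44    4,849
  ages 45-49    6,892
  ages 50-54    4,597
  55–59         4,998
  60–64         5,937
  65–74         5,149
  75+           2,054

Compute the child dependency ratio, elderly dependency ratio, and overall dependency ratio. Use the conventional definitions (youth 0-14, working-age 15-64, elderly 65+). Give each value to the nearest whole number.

Youth dependency ratio: 34
Old-age dependency ratio: 13
Total dependency ratio: 47

0–14: 6,204 + 5,795 + 6,447 = 18,446
15–64: 5,769 + 4,891 + 6,812 + 5,626 + 4,530 + 4,849 + 6,892 + 4,597 + 4,998 + 5,937 = 54,901
65+: 5,149 + 2,054 = 7,203
Youth dependency ratio = 18,446 / 54,901 × 100 = 34
Old-age dependency ratio = 7,203 / 54,901 × 100 = 13
Total dependency ratio = (18,446 + 7,203) / 54,901 × 100 = 25,649 / 54,901 × 100 = 47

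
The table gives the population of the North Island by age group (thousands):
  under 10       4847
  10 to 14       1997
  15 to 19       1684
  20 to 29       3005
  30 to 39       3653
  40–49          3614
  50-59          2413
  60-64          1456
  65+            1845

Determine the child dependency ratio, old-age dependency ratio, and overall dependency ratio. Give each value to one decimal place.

Youth dependency ratio: 43.2
Old-age dependency ratio: 11.7
Total dependency ratio: 54.9

0–14: 4847 + 1997 = 6844
15–64: 1684 + 3005 + 3653 + 3614 + 2413 + 1456 = 15825
65+: 1845
Youth dependency ratio = 6844 / 15825 × 100 = 43.2
Old-age dependency ratio = 1845 / 15825 × 100 = 11.7
Total dependency ratio = (6844 + 1845) / 15825 × 100 = 8689 / 15825 × 100 = 54.9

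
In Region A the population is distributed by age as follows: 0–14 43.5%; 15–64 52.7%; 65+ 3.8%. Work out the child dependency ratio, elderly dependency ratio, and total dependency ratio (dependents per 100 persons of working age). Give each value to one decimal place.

Youth dependency ratio = 43.5 / 52.7 × 100 = 82.5
Old-age dependency ratio = 3.8 / 52.7 × 100 = 7.2
Total dependency ratio = (43.5 + 3.8) / 52.7 × 100 = 47.3 / 52.7 × 100 = 89.8

Youth dependency ratio: 82.5
Old-age dependency ratio: 7.2
Total dependency ratio: 89.8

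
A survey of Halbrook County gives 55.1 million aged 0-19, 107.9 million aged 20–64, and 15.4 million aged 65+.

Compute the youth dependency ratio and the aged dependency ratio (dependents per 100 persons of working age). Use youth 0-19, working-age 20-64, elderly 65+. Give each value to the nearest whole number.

Youth dependency ratio: 51
Old-age dependency ratio: 14

Youth dependency ratio = 55.1 / 107.9 × 100 = 51
Old-age dependency ratio = 15.4 / 107.9 × 100 = 14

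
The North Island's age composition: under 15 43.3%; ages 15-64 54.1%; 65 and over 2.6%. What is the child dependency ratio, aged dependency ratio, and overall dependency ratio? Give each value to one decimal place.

Youth dependency ratio: 80.0
Old-age dependency ratio: 4.8
Total dependency ratio: 84.8

Youth dependency ratio = 43.3 / 54.1 × 100 = 80.0
Old-age dependency ratio = 2.6 / 54.1 × 100 = 4.8
Total dependency ratio = (43.3 + 2.6) / 54.1 × 100 = 45.9 / 54.1 × 100 = 84.8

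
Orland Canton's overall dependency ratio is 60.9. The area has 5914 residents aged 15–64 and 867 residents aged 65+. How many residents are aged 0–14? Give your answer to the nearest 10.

Aged 0–14: 2730

Total dependency ratio = (youth + elderly) / working-age × 100
60.9 = (Y + 867) / 5914 × 100
⇒ 2730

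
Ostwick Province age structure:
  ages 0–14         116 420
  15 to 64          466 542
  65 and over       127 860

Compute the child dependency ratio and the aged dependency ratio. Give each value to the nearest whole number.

Youth dependency ratio: 25
Old-age dependency ratio: 27

Youth dependency ratio = 116 420 / 466 542 × 100 = 25
Old-age dependency ratio = 127 860 / 466 542 × 100 = 27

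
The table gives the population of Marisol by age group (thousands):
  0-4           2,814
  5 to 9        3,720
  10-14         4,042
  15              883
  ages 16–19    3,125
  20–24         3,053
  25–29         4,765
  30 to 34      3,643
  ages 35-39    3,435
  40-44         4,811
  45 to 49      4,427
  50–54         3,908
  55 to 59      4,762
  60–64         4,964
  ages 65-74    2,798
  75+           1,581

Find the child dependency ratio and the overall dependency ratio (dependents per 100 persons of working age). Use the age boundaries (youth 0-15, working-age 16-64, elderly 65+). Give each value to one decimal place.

Youth dependency ratio: 28.0
Total dependency ratio: 38.7

0–15: 2,814 + 3,720 + 4,042 + 883 = 11,459
16–64: 3,125 + 3,053 + 4,765 + 3,643 + 3,435 + 4,811 + 4,427 + 3,908 + 4,762 + 4,964 = 40,893
65+: 2,798 + 1,581 = 4,379
Youth dependency ratio = 11,459 / 40,893 × 100 = 28.0
Total dependency ratio = (11,459 + 4,379) / 40,893 × 100 = 15,838 / 40,893 × 100 = 38.7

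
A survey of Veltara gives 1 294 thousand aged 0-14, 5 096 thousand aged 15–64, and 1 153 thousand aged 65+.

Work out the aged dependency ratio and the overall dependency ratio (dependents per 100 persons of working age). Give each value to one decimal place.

Old-age dependency ratio = 1 153 / 5 096 × 100 = 22.6
Total dependency ratio = (1 294 + 1 153) / 5 096 × 100 = 2 447 / 5 096 × 100 = 48.0

Old-age dependency ratio: 22.6
Total dependency ratio: 48.0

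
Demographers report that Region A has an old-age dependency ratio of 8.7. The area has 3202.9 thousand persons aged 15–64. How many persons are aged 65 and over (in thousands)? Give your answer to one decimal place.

Old-age dependency ratio = elderly / working-age × 100
8.7 = E / 3202.9 × 100
⇒ 278.7

Aged 65 and over: 278.7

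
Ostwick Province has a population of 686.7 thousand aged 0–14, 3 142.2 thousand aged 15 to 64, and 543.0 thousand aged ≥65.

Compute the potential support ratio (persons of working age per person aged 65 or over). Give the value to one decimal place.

Potential support ratio = 3 142.2 / 543.0 = 5.8

Potential support ratio: 5.8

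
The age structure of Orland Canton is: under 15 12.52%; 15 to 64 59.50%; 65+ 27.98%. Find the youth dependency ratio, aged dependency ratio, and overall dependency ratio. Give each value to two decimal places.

Youth dependency ratio: 21.04
Old-age dependency ratio: 47.03
Total dependency ratio: 68.07

Youth dependency ratio = 12.52 / 59.50 × 100 = 21.04
Old-age dependency ratio = 27.98 / 59.50 × 100 = 47.03
Total dependency ratio = (12.52 + 27.98) / 59.50 × 100 = 40.50 / 59.50 × 100 = 68.07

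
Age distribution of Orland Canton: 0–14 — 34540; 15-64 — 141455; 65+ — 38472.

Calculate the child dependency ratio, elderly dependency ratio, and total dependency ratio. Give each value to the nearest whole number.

Youth dependency ratio = 34540 / 141455 × 100 = 24
Old-age dependency ratio = 38472 / 141455 × 100 = 27
Total dependency ratio = (34540 + 38472) / 141455 × 100 = 73012 / 141455 × 100 = 52

Youth dependency ratio: 24
Old-age dependency ratio: 27
Total dependency ratio: 52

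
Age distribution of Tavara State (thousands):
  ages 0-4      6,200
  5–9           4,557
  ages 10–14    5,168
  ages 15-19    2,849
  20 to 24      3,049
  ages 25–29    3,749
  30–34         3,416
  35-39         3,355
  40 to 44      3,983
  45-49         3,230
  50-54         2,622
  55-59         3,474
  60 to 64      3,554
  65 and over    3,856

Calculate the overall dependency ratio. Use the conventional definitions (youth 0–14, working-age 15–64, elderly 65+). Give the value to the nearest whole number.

Total dependency ratio: 59

0–14: 6,200 + 4,557 + 5,168 = 15,925
15–64: 2,849 + 3,049 + 3,749 + 3,416 + 3,355 + 3,983 + 3,230 + 2,622 + 3,474 + 3,554 = 33,281
65+: 3,856
Total dependency ratio = (15,925 + 3,856) / 33,281 × 100 = 19,781 / 33,281 × 100 = 59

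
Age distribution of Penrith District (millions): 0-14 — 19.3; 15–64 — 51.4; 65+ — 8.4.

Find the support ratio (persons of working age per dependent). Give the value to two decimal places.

Support ratio = 51.4 / (19.3 + 8.4) = 51.4 / 27.7 = 1.86

Support ratio: 1.86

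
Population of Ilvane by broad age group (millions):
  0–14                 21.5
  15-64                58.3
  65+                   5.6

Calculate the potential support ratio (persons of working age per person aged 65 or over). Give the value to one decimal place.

Potential support ratio = 58.3 / 5.6 = 10.4

Potential support ratio: 10.4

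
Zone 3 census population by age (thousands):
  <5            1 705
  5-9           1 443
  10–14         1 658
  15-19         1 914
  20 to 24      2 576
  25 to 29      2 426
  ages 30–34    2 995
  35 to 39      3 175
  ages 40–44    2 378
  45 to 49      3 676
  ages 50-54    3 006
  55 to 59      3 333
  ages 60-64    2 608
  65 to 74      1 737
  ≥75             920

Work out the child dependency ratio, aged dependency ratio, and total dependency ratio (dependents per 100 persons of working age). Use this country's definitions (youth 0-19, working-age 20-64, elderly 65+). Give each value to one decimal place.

Youth dependency ratio: 25.7
Old-age dependency ratio: 10.2
Total dependency ratio: 35.8

0–19: 1 705 + 1 443 + 1 658 + 1 914 = 6 720
20–64: 2 576 + 2 426 + 2 995 + 3 175 + 2 378 + 3 676 + 3 006 + 3 333 + 2 608 = 26 173
65+: 1 737 + 920 = 2 657
Youth dependency ratio = 6 720 / 26 173 × 100 = 25.7
Old-age dependency ratio = 2 657 / 26 173 × 100 = 10.2
Total dependency ratio = (6 720 + 2 657) / 26 173 × 100 = 9 377 / 26 173 × 100 = 35.8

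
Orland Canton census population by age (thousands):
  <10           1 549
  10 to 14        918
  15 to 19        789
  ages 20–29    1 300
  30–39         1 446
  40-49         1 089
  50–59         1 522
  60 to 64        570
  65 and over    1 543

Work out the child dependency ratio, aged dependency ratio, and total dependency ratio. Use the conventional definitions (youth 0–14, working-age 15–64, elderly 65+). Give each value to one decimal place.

0–14: 1 549 + 918 = 2 467
15–64: 789 + 1 300 + 1 446 + 1 089 + 1 522 + 570 = 6 716
65+: 1 543
Youth dependency ratio = 2 467 / 6 716 × 100 = 36.7
Old-age dependency ratio = 1 543 / 6 716 × 100 = 23.0
Total dependency ratio = (2 467 + 1 543) / 6 716 × 100 = 4 010 / 6 716 × 100 = 59.7

Youth dependency ratio: 36.7
Old-age dependency ratio: 23.0
Total dependency ratio: 59.7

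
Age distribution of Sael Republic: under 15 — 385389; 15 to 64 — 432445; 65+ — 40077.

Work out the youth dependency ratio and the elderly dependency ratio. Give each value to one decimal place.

Youth dependency ratio = 385389 / 432445 × 100 = 89.1
Old-age dependency ratio = 40077 / 432445 × 100 = 9.3

Youth dependency ratio: 89.1
Old-age dependency ratio: 9.3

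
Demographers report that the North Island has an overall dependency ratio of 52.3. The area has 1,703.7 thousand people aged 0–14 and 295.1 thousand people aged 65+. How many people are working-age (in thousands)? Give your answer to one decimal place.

Working-age: 3,821.8

Total dependency ratio = (youth + elderly) / working-age × 100
52.3 = (1,703.7 + 295.1) / W × 100
⇒ 3,821.8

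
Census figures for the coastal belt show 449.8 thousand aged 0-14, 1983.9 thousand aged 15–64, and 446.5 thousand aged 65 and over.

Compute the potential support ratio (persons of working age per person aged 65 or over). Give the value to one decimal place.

Potential support ratio: 4.4

Potential support ratio = 1983.9 / 446.5 = 4.4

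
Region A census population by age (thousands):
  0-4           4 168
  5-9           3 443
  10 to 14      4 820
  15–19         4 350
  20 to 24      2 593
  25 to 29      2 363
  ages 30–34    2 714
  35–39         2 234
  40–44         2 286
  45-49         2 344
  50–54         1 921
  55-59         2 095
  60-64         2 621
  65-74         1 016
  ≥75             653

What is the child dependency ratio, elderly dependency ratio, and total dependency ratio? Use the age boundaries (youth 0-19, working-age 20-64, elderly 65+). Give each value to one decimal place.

Youth dependency ratio: 79.3
Old-age dependency ratio: 7.9
Total dependency ratio: 87.1

0–19: 4 168 + 3 443 + 4 820 + 4 350 = 16 781
20–64: 2 593 + 2 363 + 2 714 + 2 234 + 2 286 + 2 344 + 1 921 + 2 095 + 2 621 = 21 171
65+: 1 016 + 653 = 1 669
Youth dependency ratio = 16 781 / 21 171 × 100 = 79.3
Old-age dependency ratio = 1 669 / 21 171 × 100 = 7.9
Total dependency ratio = (16 781 + 1 669) / 21 171 × 100 = 18 450 / 21 171 × 100 = 87.1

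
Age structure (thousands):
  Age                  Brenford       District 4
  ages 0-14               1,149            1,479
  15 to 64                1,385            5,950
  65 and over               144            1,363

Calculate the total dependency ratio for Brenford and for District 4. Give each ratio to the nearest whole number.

Brenford: 93
District 4: 48

Brenford: (1,149 + 144) / 1,385 × 100 = 1,293 / 1,385 × 100 = 93
District 4: (1,479 + 1,363) / 5,950 × 100 = 2,842 / 5,950 × 100 = 48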